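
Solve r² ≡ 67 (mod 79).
The square roots of 67 mod 79 are 64 and 15. Verify: 64² = 4096 ≡ 67 (mod 79)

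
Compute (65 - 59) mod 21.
6

(65 - 59) = 6
6 mod 21 = 6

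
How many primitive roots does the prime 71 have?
Number of primitive roots mod 71 = φ(70) = 24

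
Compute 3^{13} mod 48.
3

Using successive squaring:
Binary expansion of 13: 1101
Powers of 3 mod 48 (each is the square of the previous):
  3^1 ≡ 3 (mod 48)
  3^2 ≡ 3² = 9 ≡ 9 (mod 48)
  3^4 ≡ 9² = 81 ≡ 33 (mod 48)
  3^8 ≡ 33² = 1089 ≡ 33 (mod 48)
13 = 8 + 4 + 1, so 3^13 = 3^8 × 3^4 × 3^1 ≡ 33 × 33 × 3 (mod 48)
Multiplying step by step:
  33 × 33 = 1089 ≡ 33 (mod 48)
  33 × 3 = 99 ≡ 3 (mod 48)
Result: 3^13 ≡ 3 (mod 48)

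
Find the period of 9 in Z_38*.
Powers of 9 mod 38: 9^1≡9, 9^2≡5, 9^3≡7, 9^4≡25, 9^5≡35, 9^6≡11, 9^7≡23, 9^8≡17, 9^9≡1. Order = 9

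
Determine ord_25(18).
Powers of 18 mod 25: 18^1≡18, 18^2≡24, 18^3≡7, 18^4≡1. Order = 4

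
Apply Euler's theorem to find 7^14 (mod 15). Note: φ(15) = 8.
By Euler: 7^{8} ≡ 1 (mod 15) since gcd(7, 15) = 1. 14 = 1×8 + 6. So 7^{14} ≡ 7^{6} ≡ 4 (mod 15)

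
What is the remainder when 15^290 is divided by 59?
Using Fermat: 15^{58} ≡ 1 (mod 59). 290 ≡ 0 (mod 58). So 15^{290} ≡ 15^{0} ≡ 1 (mod 59)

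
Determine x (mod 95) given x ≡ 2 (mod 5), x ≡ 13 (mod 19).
32

Using the Chinese Remainder Theorem:
M = product of moduli = 95
For equation 1: M_1 = 19, 19 ≡ 4 (mod 5), inverse of 19 mod 5 is 4 (check: 4 × 4 = 16 ≡ 1 (mod 5))
For equation 2: M_2 = 5, 5 ≡ 5 (mod 19), inverse of 5 mod 19 is 4 (check: 5 × 4 = 20 ≡ 1 (mod 19))
Combine: x ≡ Σ r_i×M_i×(M_i⁻¹ mod m_i) = 2×19×4 + 13×5×4 = 152 + 260 = 412
412 mod 95 = 32
x ≡ 32 (mod 95)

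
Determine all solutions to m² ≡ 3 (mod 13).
The square roots of 3 mod 13 are 9 and 4. Verify: 9² = 81 ≡ 3 (mod 13)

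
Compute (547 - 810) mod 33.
1

(547 - 810) = -263
-263 mod 33 = 1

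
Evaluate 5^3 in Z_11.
3 = 2 + 1 (binary 11). Repeated squaring mod 11: 5^1 ≡ 5; 5^2 ≡ 5² = 25 ≡ 3. Multiply: 5^3 = 5^2 × 5^1 ≡ 3 × 5 (mod 11): 3 × 5 = 15 ≡ 4. So 5^3 ≡ 4 (mod 11).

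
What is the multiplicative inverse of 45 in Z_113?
45^(-1) ≡ 108 (mod 113). Verification: 45 × 108 = 4860 ≡ 1 (mod 113)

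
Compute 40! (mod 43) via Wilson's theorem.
(42)! = (40)! × (41) × (42) ≡ -1 (mod 43). So (40)! ≡ -1 × [(42)(41)]^(-1) ≡ 21 (mod 43)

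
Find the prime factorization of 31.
31

Divide by primes starting from smallest:
31 ÷ 31 = 1

31 = 31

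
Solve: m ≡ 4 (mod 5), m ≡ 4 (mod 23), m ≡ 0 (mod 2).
M = 5 × 23 × 2 = 230. M₁ = 46, y₁ ≡ 1 (mod 5). M₂ = 10, y₂ ≡ 7 (mod 23). M₃ = 115, y₃ ≡ 1 (mod 2). m = 4×46×1 + 4×10×7 + 0×115×1 ≡ 4 (mod 230)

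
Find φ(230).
88

Prime factorization: 230 = 2 × 5 × 23
Using the formula φ(n) = n × Π(1 - 1/p) for each prime factor p:
φ(230) = 230 × (1 - 1/2) × (1 - 1/5) × (1 - 1/23)
φ(230) = 88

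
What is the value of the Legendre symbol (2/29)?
(2/29) = 2^{14} mod 29 = -1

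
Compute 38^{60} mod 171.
19

Using successive squaring:
Binary expansion of 60: 111100
Powers of 38 mod 171 (each is the square of the previous):
  38^1 ≡ 38 (mod 171)
  38^2 ≡ 38² = 1444 ≡ 76 (mod 171)
  38^4 ≡ 76² = 5776 ≡ 133 (mod 171)
  38^8 ≡ 133² = 17689 ≡ 76 (mod 171)
  38^16 ≡ 76² = 5776 ≡ 133 (mod 171)
  38^32 ≡ 133² = 17689 ≡ 76 (mod 171)
60 = 32 + 16 + 8 + 4, so 38^60 = 38^32 × 38^16 × 38^8 × 38^4 ≡ 76 × 133 × 76 × 133 (mod 171)
Multiplying step by step:
  76 × 133 = 10108 ≡ 19 (mod 171)
  19 × 76 = 1444 ≡ 76 (mod 171)
  76 × 133 = 10108 ≡ 19 (mod 171)
Result: 38^60 ≡ 19 (mod 171)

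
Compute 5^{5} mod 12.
5

Using successive squaring:
Binary expansion of 5: 101
Powers of 5 mod 12 (each is the square of the previous):
  5^1 ≡ 5 (mod 12)
  5^2 ≡ 5² = 25 ≡ 1 (mod 12)
  5^4 ≡ 1² = 1 ≡ 1 (mod 12)
5 = 4 + 1, so 5^5 = 5^4 × 5^1 ≡ 1 × 5 (mod 12)
Multiplying step by step:
  1 × 5 = 5 ≡ 5 (mod 12)
Result: 5^5 ≡ 5 (mod 12)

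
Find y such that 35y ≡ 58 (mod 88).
62

Since gcd(35, 88) = 1 divides 58, a solution exists.
Multiply both sides by the inverse of 35 mod 88:
  35^(-1) mod 88 = 83
  x ≡ 83 × 58 ≡ 4814 ≡ 62 (mod 88)
Verification: 35 × 62 = 2170 = 24 × 88 + 58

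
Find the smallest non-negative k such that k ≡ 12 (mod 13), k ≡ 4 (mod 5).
64

Using the Chinese Remainder Theorem:
M = product of moduli = 65
For equation 1: M_1 = 5, 5 ≡ 5 (mod 13), inverse of 5 mod 13 is 8 (check: 5 × 8 = 40 ≡ 1 (mod 13))
For equation 2: M_2 = 13, 13 ≡ 3 (mod 5), inverse of 13 mod 5 is 2 (check: 3 × 2 = 6 ≡ 1 (mod 5))
Combine: k ≡ Σ r_i×M_i×(M_i⁻¹ mod m_i) = 12×5×8 + 4×13×2 = 480 + 104 = 584
584 mod 65 = 64
k ≡ 64 (mod 65)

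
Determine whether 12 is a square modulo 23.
By Euler's criterion: 12^{11} ≡ 1 (mod 23). Since this equals 1, 12 is a QR.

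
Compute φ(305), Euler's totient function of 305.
240

Prime factorization: 305 = 5 × 61
Using the formula φ(n) = n × Π(1 - 1/p) for each prime factor p:
φ(305) = 305 × (1 - 1/5) × (1 - 1/61)
φ(305) = 240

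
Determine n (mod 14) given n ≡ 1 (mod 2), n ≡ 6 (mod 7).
13

Using the Chinese Remainder Theorem:
M = product of moduli = 14
For equation 1: M_1 = 7, 7 ≡ 1 (mod 2), inverse of 7 mod 2 is 1 (check: 1 × 1 = 1 ≡ 1 (mod 2))
For equation 2: M_2 = 2, 2 ≡ 2 (mod 7), inverse of 2 mod 7 is 4 (check: 2 × 4 = 8 ≡ 1 (mod 7))
Combine: n ≡ Σ r_i×M_i×(M_i⁻¹ mod m_i) = 1×7×1 + 6×2×4 = 7 + 48 = 55
55 mod 14 = 13
n ≡ 13 (mod 14)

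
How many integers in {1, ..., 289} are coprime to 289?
272

Prime factorization: 289 = 17^2
Using the formula φ(n) = n × Π(1 - 1/p) for each prime factor p:
φ(289) = 289 × (1 - 1/17)
φ(289) = 272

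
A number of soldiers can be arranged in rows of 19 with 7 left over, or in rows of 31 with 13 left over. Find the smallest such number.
M = 19 × 31 = 589. M₁ = 31, y₁ ≡ 8 (mod 19). M₂ = 19, y₂ ≡ 18 (mod 31). k = 7×31×8 + 13×19×18 ≡ 292 (mod 589). The smallest positive such number is 292.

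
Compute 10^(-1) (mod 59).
10^(-1) ≡ 6 (mod 59). Verification: 10 × 6 = 60 ≡ 1 (mod 59)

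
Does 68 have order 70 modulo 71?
p - 1 = 70 has prime divisors 2, 5, 7. Check 68^(70/q) mod 71 for each: 68^(70/2) = 68^35 ≡ 70, 68^(70/5) = 68^14 ≡ 54, 68^(70/7) = 68^10 ≡ 48 (mod 71). None of these is 1, so 68 has order 70 = φ(71), so it is a primitive root mod 71.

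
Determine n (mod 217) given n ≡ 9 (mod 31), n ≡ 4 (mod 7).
102

Using the Chinese Remainder Theorem:
M = product of moduli = 217
For equation 1: M_1 = 7, 7 ≡ 7 (mod 31), inverse of 7 mod 31 is 9 (check: 7 × 9 = 63 ≡ 1 (mod 31))
For equation 2: M_2 = 31, 31 ≡ 3 (mod 7), inverse of 31 mod 7 is 5 (check: 3 × 5 = 15 ≡ 1 (mod 7))
Combine: n ≡ Σ r_i×M_i×(M_i⁻¹ mod m_i) = 9×7×9 + 4×31×5 = 567 + 620 = 1187
1187 mod 217 = 102
n ≡ 102 (mod 217)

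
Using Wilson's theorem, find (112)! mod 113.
By Wilson's theorem, (112)! ≡ -1 ≡ 112 (mod 113)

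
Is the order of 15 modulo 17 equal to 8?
Yes, ord_17(15) = 8.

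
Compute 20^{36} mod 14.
8

Using successive squaring:
Binary expansion of 36: 100100
Powers of 20 mod 14 (each is the square of the previous):
  20^1 ≡ 6 (mod 14)
  20^2 ≡ 6² = 36 ≡ 8 (mod 14)
  20^4 ≡ 8² = 64 ≡ 8 (mod 14)
  20^8 ≡ 8² = 64 ≡ 8 (mod 14)
  20^16 ≡ 8² = 64 ≡ 8 (mod 14)
  20^32 ≡ 8² = 64 ≡ 8 (mod 14)
36 = 32 + 4, so 20^36 = 20^32 × 20^4 ≡ 8 × 8 (mod 14)
Multiplying step by step:
  8 × 8 = 64 ≡ 8 (mod 14)
Result: 20^36 ≡ 8 (mod 14)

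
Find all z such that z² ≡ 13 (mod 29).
The square roots of 13 mod 29 are 10 and 19. Verify: 10² = 100 ≡ 13 (mod 29)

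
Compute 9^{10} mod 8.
1

Using successive squaring:
Binary expansion of 10: 1010
Powers of 9 mod 8 (each is the square of the previous):
  9^1 ≡ 1 (mod 8)
  9^2 ≡ 1² = 1 ≡ 1 (mod 8)
  9^4 ≡ 1² = 1 ≡ 1 (mod 8)
  9^8 ≡ 1² = 1 ≡ 1 (mod 8)
10 = 8 + 2, so 9^10 = 9^8 × 9^2 ≡ 1 × 1 (mod 8)
Multiplying step by step:
  1 × 1 = 1 ≡ 1 (mod 8)
Result: 9^10 ≡ 1 (mod 8)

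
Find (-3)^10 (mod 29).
(-3) ≡ 26 (mod 29). 10 = 8 + 2 (binary 1010). Repeated squaring mod 29: 26^1 ≡ 26; 26^2 ≡ 26² = 676 ≡ 9; 26^4 ≡ 9² = 81 ≡ 23; 26^8 ≡ 23² = 529 ≡ 7. Multiply: (-3)^10 ≡ 26^8 × 26^2 ≡ 7 × 9 (mod 29): 7 × 9 = 63 ≡ 5. So (-3)^10 ≡ 5 (mod 29).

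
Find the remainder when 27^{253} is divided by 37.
By Fermat: 27^{36} ≡ 1 (mod 37). 253 = 7×36 + 1. So 27^{253} ≡ 27^{1} ≡ 27 (mod 37)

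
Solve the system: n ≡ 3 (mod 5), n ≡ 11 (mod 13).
M = 5 × 13 = 65. M₁ = 13, y₁ ≡ 2 (mod 5). M₂ = 5, y₂ ≡ 8 (mod 13). n = 3×13×2 + 11×5×8 ≡ 63 (mod 65)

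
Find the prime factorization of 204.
2^2 × 3 × 17

Divide by primes starting from smallest:
204 ÷ 2 = 102
102 ÷ 2 = 51
51 ÷ 3 = 17
17 ÷ 17 = 1

204 = 2^2 × 3 × 17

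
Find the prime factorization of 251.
251

Divide by primes starting from smallest:
251 ÷ 251 = 1

251 = 251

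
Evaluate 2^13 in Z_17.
Using repeated squaring. 13 = 8 + 4 + 1 (binary 1101). Repeated squaring mod 17: 2^1 ≡ 2; 2^2 ≡ 2² = 4 ≡ 4; 2^4 ≡ 4² = 16 ≡ 16; 2^8 ≡ 16² = 256 ≡ 1. Multiply: 2^13 = 2^8 × 2^4 × 2^1 ≡ 1 × 16 × 2 (mod 17): 1 × 16 = 16 ≡ 16; 16 × 2 = 32 ≡ 15. So 2^13 ≡ 15 (mod 17).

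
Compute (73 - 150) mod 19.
18

(73 - 150) = -77
-77 mod 19 = 18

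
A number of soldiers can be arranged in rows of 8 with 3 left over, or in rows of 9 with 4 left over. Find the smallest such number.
M = 8 × 9 = 72. M₁ = 9, y₁ ≡ 1 (mod 8). M₂ = 8, y₂ ≡ 8 (mod 9). n = 3×9×1 + 4×8×8 ≡ 67 (mod 72). The smallest positive such number is 67.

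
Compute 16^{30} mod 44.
12

Using successive squaring:
Binary expansion of 30: 11110
Powers of 16 mod 44 (each is the square of the previous):
  16^1 ≡ 16 (mod 44)
  16^2 ≡ 16² = 256 ≡ 36 (mod 44)
  16^4 ≡ 36² = 1296 ≡ 20 (mod 44)
  16^8 ≡ 20² = 400 ≡ 4 (mod 44)
  16^16 ≡ 4² = 16 ≡ 16 (mod 44)
30 = 16 + 8 + 4 + 2, so 16^30 = 16^16 × 16^8 × 16^4 × 16^2 ≡ 16 × 4 × 20 × 36 (mod 44)
Multiplying step by step:
  16 × 4 = 64 ≡ 20 (mod 44)
  20 × 20 = 400 ≡ 4 (mod 44)
  4 × 36 = 144 ≡ 12 (mod 44)
Result: 16^30 ≡ 12 (mod 44)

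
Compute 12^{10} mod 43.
38

Using successive squaring:
Binary expansion of 10: 1010
Powers of 12 mod 43 (each is the square of the previous):
  12^1 ≡ 12 (mod 43)
  12^2 ≡ 12² = 144 ≡ 15 (mod 43)
  12^4 ≡ 15² = 225 ≡ 10 (mod 43)
  12^8 ≡ 10² = 100 ≡ 14 (mod 43)
10 = 8 + 2, so 12^10 = 12^8 × 12^2 ≡ 14 × 15 (mod 43)
Multiplying step by step:
  14 × 15 = 210 ≡ 38 (mod 43)
Result: 12^10 ≡ 38 (mod 43)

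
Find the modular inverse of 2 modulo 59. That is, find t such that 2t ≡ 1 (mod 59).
30

Using Extended Euclidean Algorithm:
gcd(2, 59) = 1
Bezout coefficients: 2 × -29 + 59 × 1 = 1
So 2 × -29 ≡ 1 (mod 59)
The inverse is -29 mod 59 = 30
Verification: 2 × 30 = 60 = 1 × 59 + 1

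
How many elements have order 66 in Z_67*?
Number of primitive roots mod 67 = φ(66) = 20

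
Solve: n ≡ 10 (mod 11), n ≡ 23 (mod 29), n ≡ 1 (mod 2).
M = 11 × 29 × 2 = 638. M₁ = 58, y₁ ≡ 4 (mod 11). M₂ = 22, y₂ ≡ 4 (mod 29). M₃ = 319, y₃ ≡ 1 (mod 2). n = 10×58×4 + 23×22×4 + 1×319×1 ≡ 197 (mod 638)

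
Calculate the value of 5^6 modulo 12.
6 = 4 + 2 (binary 110). Repeated squaring mod 12: 5^1 ≡ 5; 5^2 ≡ 5² = 25 ≡ 1; 5^4 ≡ 1² = 1 ≡ 1. Multiply: 5^6 = 5^4 × 5^2 ≡ 1 × 1 (mod 12): 1 × 1 = 1 ≡ 1. So 5^6 ≡ 1 (mod 12).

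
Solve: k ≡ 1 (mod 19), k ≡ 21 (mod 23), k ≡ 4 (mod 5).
M = 19 × 23 × 5 = 2185. M₁ = 115, y₁ ≡ 1 (mod 19). M₂ = 95, y₂ ≡ 8 (mod 23). M₃ = 437, y₃ ≡ 3 (mod 5). k = 1×115×1 + 21×95×8 + 4×437×3 ≡ 1654 (mod 2185)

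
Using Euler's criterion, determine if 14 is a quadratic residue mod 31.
By Euler's criterion: 14^{15} ≡ 1 (mod 31). Since this equals 1, 14 is a QR.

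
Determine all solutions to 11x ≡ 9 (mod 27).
18

Since gcd(11, 27) = 1 divides 9, a solution exists.
Multiply both sides by the inverse of 11 mod 27:
  11^(-1) mod 27 = 5
  x ≡ 5 × 9 ≡ 45 ≡ 18 (mod 27)
Verification: 11 × 18 = 198 = 7 × 27 + 9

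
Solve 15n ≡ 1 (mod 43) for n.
15^(-1) ≡ 23 (mod 43). Verification: 15 × 23 = 345 ≡ 1 (mod 43)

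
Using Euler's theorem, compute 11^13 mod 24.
By Euler: 11^{8} ≡ 1 (mod 24) since gcd(11, 24) = 1. 13 = 1×8 + 5. So 11^{13} ≡ 11^{5} ≡ 11 (mod 24)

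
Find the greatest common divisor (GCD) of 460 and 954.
2

Using the Euclidean algorithm:
460 = 0 × 954 + 460
954 = 2 × 460 + 34
460 = 13 × 34 + 18
34 = 1 × 18 + 16
18 = 1 × 16 + 2
16 = 8 × 2 + 0

GCD(460, 954) = 2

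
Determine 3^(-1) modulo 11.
3^(-1) ≡ 4 (mod 11). Verification: 3 × 4 = 12 ≡ 1 (mod 11)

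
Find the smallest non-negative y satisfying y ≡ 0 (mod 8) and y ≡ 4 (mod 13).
M = 8 × 13 = 104. M₁ = 13, y₁ ≡ 5 (mod 8). M₂ = 8, y₂ ≡ 5 (mod 13). y = 0×13×5 + 4×8×5 ≡ 56 (mod 104)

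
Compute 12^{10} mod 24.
0

Using successive squaring:
Binary expansion of 10: 1010
Powers of 12 mod 24 (each is the square of the previous):
  12^1 ≡ 12 (mod 24)
  12^2 ≡ 12² = 144 ≡ 0 (mod 24)
  12^4 ≡ 0² = 0 ≡ 0 (mod 24)
  12^8 ≡ 0² = 0 ≡ 0 (mod 24)
10 = 8 + 2, so 12^10 = 12^8 × 12^2 ≡ 0 × 0 (mod 24)
Multiplying step by step:
  0 × 0 = 0 ≡ 0 (mod 24)
Result: 12^10 ≡ 0 (mod 24)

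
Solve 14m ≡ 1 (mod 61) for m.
14^(-1) ≡ 48 (mod 61). Verification: 14 × 48 = 672 ≡ 1 (mod 61)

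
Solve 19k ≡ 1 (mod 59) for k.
19^(-1) ≡ 28 (mod 59). Verification: 19 × 28 = 532 ≡ 1 (mod 59)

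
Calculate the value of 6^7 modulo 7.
7 = 4 + 2 + 1 (binary 111). Repeated squaring mod 7: 6^1 ≡ 6; 6^2 ≡ 6² = 36 ≡ 1; 6^4 ≡ 1² = 1 ≡ 1. Multiply: 6^7 = 6^4 × 6^2 × 6^1 ≡ 1 × 1 × 6 (mod 7): 1 × 1 = 1 ≡ 1; 1 × 6 = 6 ≡ 6. So 6^7 ≡ 6 (mod 7).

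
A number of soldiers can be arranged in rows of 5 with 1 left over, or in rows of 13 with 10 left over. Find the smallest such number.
M = 5 × 13 = 65. M₁ = 13, y₁ ≡ 2 (mod 5). M₂ = 5, y₂ ≡ 8 (mod 13). y = 1×13×2 + 10×5×8 ≡ 36 (mod 65). The smallest positive such number is 36.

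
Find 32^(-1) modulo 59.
24

Using Extended Euclidean Algorithm:
gcd(32, 59) = 1
Bezout coefficients: 32 × 24 + 59 × -13 = 1
So 32 × 24 ≡ 1 (mod 59)
The inverse is 24 mod 59 = 24
Verification: 32 × 24 = 768 = 13 × 59 + 1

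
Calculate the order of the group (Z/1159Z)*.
1080

Prime factorization: 1159 = 19 × 61
Using the formula φ(n) = n × Π(1 - 1/p) for each prime factor p:
φ(1159) = 1159 × (1 - 1/19) × (1 - 1/61)
φ(1159) = 1080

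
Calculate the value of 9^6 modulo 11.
6 = 4 + 2 (binary 110). Repeated squaring mod 11: 9^1 ≡ 9; 9^2 ≡ 9² = 81 ≡ 4; 9^4 ≡ 4² = 16 ≡ 5. Multiply: 9^6 = 9^4 × 9^2 ≡ 5 × 4 (mod 11): 5 × 4 = 20 ≡ 9. So 9^6 ≡ 9 (mod 11).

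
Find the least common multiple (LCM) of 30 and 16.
240

First find GCD(30, 16) using the Euclidean algorithm:
30 = 1 × 16 + 14
16 = 1 × 14 + 2
14 = 7 × 2 + 0
GCD(30, 16) = 2

LCM formula: LCM(a, b) = (a × b) / GCD(a, b)
LCM(30, 16) = (30 × 16) / 2
LCM(30, 16) = 480 / 2
LCM(30, 16) = 240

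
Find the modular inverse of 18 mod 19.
18^(-1) ≡ 18 (mod 19). Verification: 18 × 18 = 324 ≡ 1 (mod 19)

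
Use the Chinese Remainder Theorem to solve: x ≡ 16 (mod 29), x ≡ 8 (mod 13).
190

Using the Chinese Remainder Theorem:
M = product of moduli = 377
For equation 1: M_1 = 13, 13 ≡ 13 (mod 29), inverse of 13 mod 29 is 9 (check: 13 × 9 = 117 ≡ 1 (mod 29))
For equation 2: M_2 = 29, 29 ≡ 3 (mod 13), inverse of 29 mod 13 is 9 (check: 3 × 9 = 27 ≡ 1 (mod 13))
Combine: x ≡ Σ r_i×M_i×(M_i⁻¹ mod m_i) = 16×13×9 + 8×29×9 = 1872 + 2088 = 3960
3960 mod 377 = 190
x ≡ 190 (mod 377)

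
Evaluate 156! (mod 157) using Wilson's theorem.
By Wilson's theorem, (156)! ≡ -1 ≡ 156 (mod 157)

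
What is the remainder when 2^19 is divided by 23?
Using repeated squaring. 19 = 16 + 2 + 1 (binary 10011). Repeated squaring mod 23: 2^1 ≡ 2; 2^2 ≡ 2² = 4 ≡ 4; 2^4 ≡ 4² = 16 ≡ 16; 2^8 ≡ 16² = 256 ≡ 3; 2^16 ≡ 3² = 9 ≡ 9. Multiply: 2^19 = 2^16 × 2^2 × 2^1 ≡ 9 × 4 × 2 (mod 23): 9 × 4 = 36 ≡ 13; 13 × 2 = 26 ≡ 3. So 2^19 ≡ 3 (mod 23).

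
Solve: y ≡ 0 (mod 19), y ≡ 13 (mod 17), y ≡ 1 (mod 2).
M = 19 × 17 × 2 = 646. M₁ = 34, y₁ ≡ 14 (mod 19). M₂ = 38, y₂ ≡ 13 (mod 17). M₃ = 323, y₃ ≡ 1 (mod 2). y = 0×34×14 + 13×38×13 + 1×323×1 ≡ 285 (mod 646)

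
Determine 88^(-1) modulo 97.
88^(-1) ≡ 43 (mod 97). Verification: 88 × 43 = 3784 ≡ 1 (mod 97)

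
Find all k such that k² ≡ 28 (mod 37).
The square roots of 28 mod 37 are 19 and 18. Verify: 19² = 361 ≡ 28 (mod 37)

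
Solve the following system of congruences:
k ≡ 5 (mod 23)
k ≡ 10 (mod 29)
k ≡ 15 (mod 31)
14771

Using the Chinese Remainder Theorem:
M = product of moduli = 20677
For equation 1: M_1 = 899, 899 ≡ 2 (mod 23), inverse of 899 mod 23 is 12 (check: 2 × 12 = 24 ≡ 1 (mod 23))
For equation 2: M_2 = 713, 713 ≡ 17 (mod 29), inverse of 713 mod 29 is 12 (check: 17 × 12 = 204 ≡ 1 (mod 29))
For equation 3: M_3 = 667, 667 ≡ 16 (mod 31), inverse of 667 mod 31 is 2 (check: 16 × 2 = 32 ≡ 1 (mod 31))
Combine: k ≡ Σ r_i×M_i×(M_i⁻¹ mod m_i) = 5×899×12 + 10×713×12 + 15×667×2 = 53940 + 85560 + 20010 = 159510
159510 mod 20677 = 14771
k ≡ 14771 (mod 20677)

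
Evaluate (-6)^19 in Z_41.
Using repeated squaring. (-6) ≡ 35 (mod 41). 19 = 16 + 2 + 1 (binary 10011). Repeated squaring mod 41: 35^1 ≡ 35; 35^2 ≡ 35² = 1225 ≡ 36; 35^4 ≡ 36² = 1296 ≡ 25; 35^8 ≡ 25² = 625 ≡ 10; 35^16 ≡ 10² = 100 ≡ 18. Multiply: (-6)^19 ≡ 35^16 × 35^2 × 35^1 ≡ 18 × 36 × 35 (mod 41): 18 × 36 = 648 ≡ 33; 33 × 35 = 1155 ≡ 7. So (-6)^19 ≡ 7 (mod 41).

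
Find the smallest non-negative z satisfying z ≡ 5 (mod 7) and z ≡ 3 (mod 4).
M = 7 × 4 = 28. M₁ = 4, y₁ ≡ 2 (mod 7). M₂ = 7, y₂ ≡ 3 (mod 4). z = 5×4×2 + 3×7×3 ≡ 19 (mod 28)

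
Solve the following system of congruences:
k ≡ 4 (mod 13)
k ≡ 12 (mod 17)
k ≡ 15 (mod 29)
5061

Using the Chinese Remainder Theorem:
M = product of moduli = 6409
For equation 1: M_1 = 493, 493 ≡ 12 (mod 13), inverse of 493 mod 13 is 12 (check: 12 × 12 = 144 ≡ 1 (mod 13))
For equation 2: M_2 = 377, 377 ≡ 3 (mod 17), inverse of 377 mod 17 is 6 (check: 3 × 6 = 18 ≡ 1 (mod 17))
For equation 3: M_3 = 221, 221 ≡ 18 (mod 29), inverse of 221 mod 29 is 21 (check: 18 × 21 = 378 ≡ 1 (mod 29))
Combine: k ≡ Σ r_i×M_i×(M_i⁻¹ mod m_i) = 4×493×12 + 12×377×6 + 15×221×21 = 23664 + 27144 + 69615 = 120423
120423 mod 6409 = 5061
k ≡ 5061 (mod 6409)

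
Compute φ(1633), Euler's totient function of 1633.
1540

Prime factorization: 1633 = 23 × 71
Using the formula φ(n) = n × Π(1 - 1/p) for each prime factor p:
φ(1633) = 1633 × (1 - 1/23) × (1 - 1/71)
φ(1633) = 1540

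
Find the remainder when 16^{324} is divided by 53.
By Fermat: 16^{52} ≡ 1 (mod 53). 324 = 6×52 + 12. So 16^{324} ≡ 16^{12} ≡ 10 (mod 53)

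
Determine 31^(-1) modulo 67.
31^(-1) ≡ 13 (mod 67). Verification: 31 × 13 = 403 ≡ 1 (mod 67)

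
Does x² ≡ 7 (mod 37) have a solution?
By Euler's criterion: 7^{18} ≡ 1 (mod 37). Since this equals 1, 7 is a QR.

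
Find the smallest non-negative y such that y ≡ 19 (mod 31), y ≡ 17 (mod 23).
546

Using the Chinese Remainder Theorem:
M = product of moduli = 713
For equation 1: M_1 = 23, 23 ≡ 23 (mod 31), inverse of 23 mod 31 is 27 (check: 23 × 27 = 621 ≡ 1 (mod 31))
For equation 2: M_2 = 31, 31 ≡ 8 (mod 23), inverse of 31 mod 23 is 3 (check: 8 × 3 = 24 ≡ 1 (mod 23))
Combine: y ≡ Σ r_i×M_i×(M_i⁻¹ mod m_i) = 19×23×27 + 17×31×3 = 11799 + 1581 = 13380
13380 mod 713 = 546
y ≡ 546 (mod 713)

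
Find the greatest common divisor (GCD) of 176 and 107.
1

Using the Euclidean algorithm:
176 = 1 × 107 + 69
107 = 1 × 69 + 38
69 = 1 × 38 + 31
38 = 1 × 31 + 7
31 = 4 × 7 + 3
7 = 2 × 3 + 1
3 = 3 × 1 + 0

GCD(176, 107) = 1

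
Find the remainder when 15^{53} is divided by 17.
By Fermat: 15^{16} ≡ 1 (mod 17). 53 = 3×16 + 5. So 15^{53} ≡ 15^{5} ≡ 2 (mod 17)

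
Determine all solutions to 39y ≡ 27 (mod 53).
17

Since gcd(39, 53) = 1 divides 27, a solution exists.
Multiply both sides by the inverse of 39 mod 53:
  39^(-1) mod 53 = 34
  x ≡ 34 × 27 ≡ 918 ≡ 17 (mod 53)
Verification: 39 × 17 = 663 = 12 × 53 + 27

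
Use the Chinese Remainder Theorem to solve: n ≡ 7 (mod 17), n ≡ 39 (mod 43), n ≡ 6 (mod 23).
13369

Using the Chinese Remainder Theorem:
M = product of moduli = 16813
For equation 1: M_1 = 989, 989 ≡ 3 (mod 17), inverse of 989 mod 17 is 6 (check: 3 × 6 = 18 ≡ 1 (mod 17))
For equation 2: M_2 = 391, 391 ≡ 4 (mod 43), inverse of 391 mod 43 is 11 (check: 4 × 11 = 44 ≡ 1 (mod 43))
For equation 3: M_3 = 731, 731 ≡ 18 (mod 23), inverse of 731 mod 23 is 9 (check: 18 × 9 = 162 ≡ 1 (mod 23))
Combine: n ≡ Σ r_i×M_i×(M_i⁻¹ mod m_i) = 7×989×6 + 39×391×11 + 6×731×9 = 41538 + 167739 + 39474 = 248751
248751 mod 16813 = 13369
n ≡ 13369 (mod 16813)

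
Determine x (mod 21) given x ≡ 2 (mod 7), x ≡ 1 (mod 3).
16

Using the Chinese Remainder Theorem:
M = product of moduli = 21
For equation 1: M_1 = 3, 3 ≡ 3 (mod 7), inverse of 3 mod 7 is 5 (check: 3 × 5 = 15 ≡ 1 (mod 7))
For equation 2: M_2 = 7, 7 ≡ 1 (mod 3), inverse of 7 mod 3 is 1 (check: 1 × 1 = 1 ≡ 1 (mod 3))
Combine: x ≡ Σ r_i×M_i×(M_i⁻¹ mod m_i) = 2×3×5 + 1×7×1 = 30 + 7 = 37
37 mod 21 = 16
x ≡ 16 (mod 21)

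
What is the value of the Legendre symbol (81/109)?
(81/109) = 81^{54} mod 109 = 1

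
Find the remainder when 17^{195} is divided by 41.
By Fermat: 17^{40} ≡ 1 (mod 41). 195 = 4×40 + 35. So 17^{195} ≡ 17^{35} ≡ 38 (mod 41)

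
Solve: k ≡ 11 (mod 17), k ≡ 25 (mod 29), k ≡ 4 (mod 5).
M = 17 × 29 × 5 = 2465. M₁ = 145, y₁ ≡ 2 (mod 17). M₂ = 85, y₂ ≡ 14 (mod 29). M₃ = 493, y₃ ≡ 2 (mod 5). k = 11×145×2 + 25×85×14 + 4×493×2 ≡ 2374 (mod 2465)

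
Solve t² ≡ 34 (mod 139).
The square roots of 34 mod 139 are 112 and 27. Verify: 112² = 12544 ≡ 34 (mod 139)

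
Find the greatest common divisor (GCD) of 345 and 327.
3

Using the Euclidean algorithm:
345 = 1 × 327 + 18
327 = 18 × 18 + 3
18 = 6 × 3 + 0

GCD(345, 327) = 3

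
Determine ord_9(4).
Powers of 4 mod 9: 4^1≡4, 4^2≡7, 4^3≡1. Order = 3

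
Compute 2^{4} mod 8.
0

Using successive squaring:
Binary expansion of 4: 100
Powers of 2 mod 8 (each is the square of the previous):
  2^1 ≡ 2 (mod 8)
  2^2 ≡ 2² = 4 ≡ 4 (mod 8)
  2^4 ≡ 4² = 16 ≡ 0 (mod 8)
4 is a power of 2, so 2^4 is the last square: ≡ 0 (mod 8)
Result: 2^4 ≡ 0 (mod 8)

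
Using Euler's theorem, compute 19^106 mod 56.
By Euler: 19^{24} ≡ 1 (mod 56) since gcd(19, 56) = 1. 106 = 4×24 + 10. So 19^{106} ≡ 19^{10} ≡ 9 (mod 56)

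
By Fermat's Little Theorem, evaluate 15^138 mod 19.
By Fermat: 15^{18} ≡ 1 (mod 19). 138 = 7×18 + 12. So 15^{138} ≡ 15^{12} ≡ 7 (mod 19)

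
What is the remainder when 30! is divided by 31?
By Wilson's theorem, (30)! ≡ -1 ≡ 30 (mod 31)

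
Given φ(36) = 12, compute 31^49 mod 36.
By Euler: 31^{12} ≡ 1 (mod 36) since gcd(31, 36) = 1. 49 = 4×12 + 1. So 31^{49} ≡ 31^{1} ≡ 31 (mod 36)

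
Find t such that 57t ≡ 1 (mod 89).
57^(-1) ≡ 25 (mod 89). Verification: 57 × 25 = 1425 ≡ 1 (mod 89)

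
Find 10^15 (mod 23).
Using repeated squaring. 15 = 8 + 4 + 2 + 1 (binary 1111). Repeated squaring mod 23: 10^1 ≡ 10; 10^2 ≡ 10² = 100 ≡ 8; 10^4 ≡ 8² = 64 ≡ 18; 10^8 ≡ 18² = 324 ≡ 2. Multiply: 10^15 = 10^8 × 10^4 × 10^2 × 10^1 ≡ 2 × 18 × 8 × 10 (mod 23): 2 × 18 = 36 ≡ 13; 13 × 8 = 104 ≡ 12; 12 × 10 = 120 ≡ 5. So 10^15 ≡ 5 (mod 23).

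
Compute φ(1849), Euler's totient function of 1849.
1806

Prime factorization: 1849 = 43^2
Using the formula φ(n) = n × Π(1 - 1/p) for each prime factor p:
φ(1849) = 1849 × (1 - 1/43)
φ(1849) = 1806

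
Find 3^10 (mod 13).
10 = 8 + 2 (binary 1010). Repeated squaring mod 13: 3^1 ≡ 3; 3^2 ≡ 3² = 9 ≡ 9; 3^4 ≡ 9² = 81 ≡ 3; 3^8 ≡ 3² = 9 ≡ 9. Multiply: 3^10 = 3^8 × 3^2 ≡ 9 × 9 (mod 13): 9 × 9 = 81 ≡ 3. So 3^10 ≡ 3 (mod 13).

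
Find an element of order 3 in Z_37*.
10 has order 3 mod 37 since 10^{3} ≡ 1 (mod 37) and no smaller power works.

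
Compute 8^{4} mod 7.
1

Using successive squaring:
Binary expansion of 4: 100
Powers of 8 mod 7 (each is the square of the previous):
  8^1 ≡ 1 (mod 7)
  8^2 ≡ 1² = 1 ≡ 1 (mod 7)
  8^4 ≡ 1² = 1 ≡ 1 (mod 7)
4 is a power of 2, so 8^4 is the last square: ≡ 1 (mod 7)
Result: 8^4 ≡ 1 (mod 7)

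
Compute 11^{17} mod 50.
21

Using successive squaring:
Binary expansion of 17: 10001
Powers of 11 mod 50 (each is the square of the previous):
  11^1 ≡ 11 (mod 50)
  11^2 ≡ 11² = 121 ≡ 21 (mod 50)
  11^4 ≡ 21² = 441 ≡ 41 (mod 50)
  11^8 ≡ 41² = 1681 ≡ 31 (mod 50)
  11^16 ≡ 31² = 961 ≡ 11 (mod 50)
17 = 16 + 1, so 11^17 = 11^16 × 11^1 ≡ 11 × 11 (mod 50)
Multiplying step by step:
  11 × 11 = 121 ≡ 21 (mod 50)
Result: 11^17 ≡ 21 (mod 50)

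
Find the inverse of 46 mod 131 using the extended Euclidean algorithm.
Extended GCD: 46(-37) + 131(13) = 1. So 46^(-1) ≡ 94 ≡ 94 (mod 131). Verify: 46 × 94 = 4324 ≡ 1 (mod 131)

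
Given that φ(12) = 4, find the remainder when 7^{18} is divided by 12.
By Euler: 7^{4} ≡ 1 (mod 12) since gcd(7, 12) = 1. 18 = 4×4 + 2. So 7^{18} ≡ 7^{2} ≡ 1 (mod 12)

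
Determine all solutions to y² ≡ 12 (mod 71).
The square roots of 12 mod 71 are 15 and 56. Verify: 15² = 225 ≡ 12 (mod 71)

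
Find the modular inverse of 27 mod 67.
27^(-1) ≡ 5 (mod 67). Verification: 27 × 5 = 135 ≡ 1 (mod 67)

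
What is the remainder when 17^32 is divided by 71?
Using repeated squaring. 32 = 32 (binary 100000). Repeated squaring mod 71: 17^1 ≡ 17; 17^2 ≡ 17² = 289 ≡ 5; 17^4 ≡ 5² = 25 ≡ 25; 17^8 ≡ 25² = 625 ≡ 57; 17^16 ≡ 57² = 3249 ≡ 54; 17^32 ≡ 54² = 2916 ≡ 5. So 17^32 ≡ 5 (mod 71).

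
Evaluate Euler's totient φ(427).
360

Prime factorization: 427 = 7 × 61
Using the formula φ(n) = n × Π(1 - 1/p) for each prime factor p:
φ(427) = 427 × (1 - 1/7) × (1 - 1/61)
φ(427) = 360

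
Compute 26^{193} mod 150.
26

Using successive squaring:
Binary expansion of 193: 11000001
Powers of 26 mod 150 (each is the square of the previous):
  26^1 ≡ 26 (mod 150)
  26^2 ≡ 26² = 676 ≡ 76 (mod 150)
  26^4 ≡ 76² = 5776 ≡ 76 (mod 150)
  26^8 ≡ 76² = 5776 ≡ 76 (mod 150)
  26^16 ≡ 76² = 5776 ≡ 76 (mod 150)
  26^32 ≡ 76² = 5776 ≡ 76 (mod 150)
  26^64 ≡ 76² = 5776 ≡ 76 (mod 150)
  26^128 ≡ 76² = 5776 ≡ 76 (mod 150)
193 = 128 + 64 + 1, so 26^193 = 26^128 × 26^64 × 26^1 ≡ 76 × 76 × 26 (mod 150)
Multiplying step by step:
  76 × 76 = 5776 ≡ 76 (mod 150)
  76 × 26 = 1976 ≡ 26 (mod 150)
Result: 26^193 ≡ 26 (mod 150)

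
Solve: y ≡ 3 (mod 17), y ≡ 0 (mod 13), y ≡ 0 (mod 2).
M = 17 × 13 × 2 = 442. M₁ = 26, y₁ ≡ 2 (mod 17). M₂ = 34, y₂ ≡ 5 (mod 13). M₃ = 221, y₃ ≡ 1 (mod 2). y = 3×26×2 + 0×34×5 + 0×221×1 ≡ 156 (mod 442)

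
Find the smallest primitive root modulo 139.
p - 1 = 138 has prime divisors 2, 3, 23. h is a primitive root mod 139 iff h^(138/q) ≢ 1 (mod 139) for each such q.
h = 2: 2^69 ≡ 138, 2^46 ≡ 96, 2^6 ≡ 64 (mod 139); none is 1, so 2 has order 138 and is a primitive root.
The smallest primitive root mod 139 is g = 2.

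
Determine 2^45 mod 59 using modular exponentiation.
Using repeated squaring. 45 = 32 + 8 + 4 + 1 (binary 101101). Repeated squaring mod 59: 2^1 ≡ 2; 2^2 ≡ 2² = 4 ≡ 4; 2^4 ≡ 4² = 16 ≡ 16; 2^8 ≡ 16² = 256 ≡ 20; 2^16 ≡ 20² = 400 ≡ 46; 2^32 ≡ 46² = 2116 ≡ 51. Multiply: 2^45 = 2^32 × 2^8 × 2^4 × 2^1 ≡ 51 × 20 × 16 × 2 (mod 59): 51 × 20 = 1020 ≡ 17; 17 × 16 = 272 ≡ 36; 36 × 2 = 72 ≡ 13. So 2^45 ≡ 13 (mod 59).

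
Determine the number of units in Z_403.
360

Prime factorization: 403 = 13 × 31
Using the formula φ(n) = n × Π(1 - 1/p) for each prime factor p:
φ(403) = 403 × (1 - 1/13) × (1 - 1/31)
φ(403) = 360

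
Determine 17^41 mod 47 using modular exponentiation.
Using repeated squaring. 41 = 32 + 8 + 1 (binary 101001). Repeated squaring mod 47: 17^1 ≡ 17; 17^2 ≡ 17² = 289 ≡ 7; 17^4 ≡ 7² = 49 ≡ 2; 17^8 ≡ 2² = 4 ≡ 4; 17^16 ≡ 4² = 16 ≡ 16; 17^32 ≡ 16² = 256 ≡ 21. Multiply: 17^41 = 17^32 × 17^8 × 17^1 ≡ 21 × 4 × 17 (mod 47): 21 × 4 = 84 ≡ 37; 37 × 17 = 629 ≡ 18. So 17^41 ≡ 18 (mod 47).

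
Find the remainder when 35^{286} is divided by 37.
By Fermat: 35^{36} ≡ 1 (mod 37). 286 = 7×36 + 34. So 35^{286} ≡ 35^{34} ≡ 28 (mod 37)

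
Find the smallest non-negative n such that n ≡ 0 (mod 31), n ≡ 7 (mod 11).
62

Using the Chinese Remainder Theorem:
M = product of moduli = 341
For equation 1: M_1 = 11, 11 ≡ 11 (mod 31), inverse of 11 mod 31 is 17 (check: 11 × 17 = 187 ≡ 1 (mod 31))
For equation 2: M_2 = 31, 31 ≡ 9 (mod 11), inverse of 31 mod 11 is 5 (check: 9 × 5 = 45 ≡ 1 (mod 11))
Combine: n ≡ Σ r_i×M_i×(M_i⁻¹ mod m_i) = 0×11×17 + 7×31×5 = 0 + 1085 = 1085
1085 mod 341 = 62
n ≡ 62 (mod 341)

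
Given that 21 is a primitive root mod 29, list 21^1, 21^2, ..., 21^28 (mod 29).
g^1, g^2, ..., g^{28} mod 29: {21, 6, 10, 7, 2, 13, 12, 20, 14, 4, 26, 24, 11, 28, 8, 23, 19, 22, 27, 16, 17, 9, 15, 25, 3, 5, 18, 1}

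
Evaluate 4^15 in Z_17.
Using repeated squaring. 15 = 8 + 4 + 2 + 1 (binary 1111). Repeated squaring mod 17: 4^1 ≡ 4; 4^2 ≡ 4² = 16 ≡ 16; 4^4 ≡ 16² = 256 ≡ 1; 4^8 ≡ 1² = 1 ≡ 1. Multiply: 4^15 = 4^8 × 4^4 × 4^2 × 4^1 ≡ 1 × 1 × 16 × 4 (mod 17): 1 × 1 = 1 ≡ 1; 1 × 16 = 16 ≡ 16; 16 × 4 = 64 ≡ 13. So 4^15 ≡ 13 (mod 17).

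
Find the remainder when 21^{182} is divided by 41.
By Fermat: 21^{40} ≡ 1 (mod 41). 182 = 4×40 + 22. So 21^{182} ≡ 21^{22} ≡ 31 (mod 41)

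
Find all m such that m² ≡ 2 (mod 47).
The square roots of 2 mod 47 are 7 and 40. Verify: 7² = 49 ≡ 2 (mod 47)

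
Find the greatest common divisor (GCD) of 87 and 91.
1

Using the Euclidean algorithm:
87 = 0 × 91 + 87
91 = 1 × 87 + 4
87 = 21 × 4 + 3
4 = 1 × 3 + 1
3 = 3 × 1 + 0

GCD(87, 91) = 1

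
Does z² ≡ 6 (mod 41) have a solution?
By Euler's criterion: 6^{20} ≡ 40 (mod 41). Since this equals -1 (≡ 40), 6 is not a QR.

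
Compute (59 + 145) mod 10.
4

(59 + 145) = 204
204 mod 10 = 4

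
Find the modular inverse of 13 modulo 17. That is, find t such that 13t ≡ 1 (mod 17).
4

Using Extended Euclidean Algorithm:
gcd(13, 17) = 1
Bezout coefficients: 13 × 4 + 17 × -3 = 1
So 13 × 4 ≡ 1 (mod 17)
The inverse is 4 mod 17 = 4
Verification: 13 × 4 = 52 = 3 × 17 + 1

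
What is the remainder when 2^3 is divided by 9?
3 = 2 + 1 (binary 11). Repeated squaring mod 9: 2^1 ≡ 2; 2^2 ≡ 2² = 4 ≡ 4. Multiply: 2^3 = 2^2 × 2^1 ≡ 4 × 2 (mod 9): 4 × 2 = 8 ≡ 8. So 2^3 ≡ 8 (mod 9).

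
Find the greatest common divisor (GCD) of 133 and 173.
1

Using the Euclidean algorithm:
133 = 0 × 173 + 133
173 = 1 × 133 + 40
133 = 3 × 40 + 13
40 = 3 × 13 + 1
13 = 13 × 1 + 0

GCD(133, 173) = 1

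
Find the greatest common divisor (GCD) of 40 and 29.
1

Using the Euclidean algorithm:
40 = 1 × 29 + 11
29 = 2 × 11 + 7
11 = 1 × 7 + 4
7 = 1 × 4 + 3
4 = 1 × 3 + 1
3 = 3 × 1 + 0

GCD(40, 29) = 1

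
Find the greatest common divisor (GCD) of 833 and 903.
7

Using the Euclidean algorithm:
833 = 0 × 903 + 833
903 = 1 × 833 + 70
833 = 11 × 70 + 63
70 = 1 × 63 + 7
63 = 9 × 7 + 0

GCD(833, 903) = 7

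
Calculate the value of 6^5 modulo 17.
5 = 4 + 1 (binary 101). Repeated squaring mod 17: 6^1 ≡ 6; 6^2 ≡ 6² = 36 ≡ 2; 6^4 ≡ 2² = 4 ≡ 4. Multiply: 6^5 = 6^4 × 6^1 ≡ 4 × 6 (mod 17): 4 × 6 = 24 ≡ 7. So 6^5 ≡ 7 (mod 17).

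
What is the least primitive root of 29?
2

A primitive root g modulo p has order p-1 = 28
Prime divisors of 28: [2, 7]
g is a primitive root iff g^(28/q) ≢ 1 (mod 29) for each prime divisor q
Testing small values:
  g = 2: 2^14 ≡ 28, 2^4 ≡ 16 (mod 29) → none is 1, primitive root!
The smallest primitive root is 2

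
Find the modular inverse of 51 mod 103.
51^(-1) ≡ 101 (mod 103). Verification: 51 × 101 = 5151 ≡ 1 (mod 103)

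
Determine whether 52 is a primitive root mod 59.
p - 1 = 58 has prime divisors 2, 29. Check 52^(58/q) mod 59 for each: 52^(58/2) = 52^29 ≡ 58, 52^(58/29) = 52^2 ≡ 49 (mod 59). None of these is 1, so 52 has order 58 = φ(59), so it is a primitive root mod 59.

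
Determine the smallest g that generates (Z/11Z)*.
2

A primitive root g modulo p has order p-1 = 10
Prime divisors of 10: [2, 5]
g is a primitive root iff g^(10/q) ≢ 1 (mod 11) for each prime divisor q
Testing small values:
  g = 2: 2^5 ≡ 10, 2^2 ≡ 4 (mod 11) → none is 1, primitive root!
The smallest primitive root is 2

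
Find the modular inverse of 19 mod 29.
19^(-1) ≡ 26 (mod 29). Verification: 19 × 26 = 494 ≡ 1 (mod 29)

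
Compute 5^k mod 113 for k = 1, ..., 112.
g^1, g^2, ..., g^{112} mod 113: {5, 25, 12, 60, 74, 31, 42, 97, 33, 52, 34, 57, 59, 69, 6, 30, 37, 72, 21, 105, 73, 26, 17, 85, 86, 91, 3, 15, 75, 36, 67, 109, 93, 13, 65, 99, 43, 102, 58, 64, 94, 18, 90, 111, 103, 63, 89, 106, 78, 51, 29, 32, 47, 9, 45, 112, 108, 88, 101, 53, 39, 82, 71, 16, 80, 61, 79, 56, 54, 44, 107, 83, 76, 41, 92, 8, 40, 87, 96, 28, 27, 22, 110, 98, 38, 77, 46, 4, 20, 100, 48, 14, 70, 11, 55, 49, 19, 95, 23, 2, 10, 50, 24, 7, 35, 62, 84, 81, 66, 104, 68, 1}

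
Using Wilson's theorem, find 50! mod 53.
(52)! = (50)! × (51) × (52) ≡ -1 (mod 53). So (50)! ≡ -1 × [(52)(51)]^(-1) ≡ 26 (mod 53)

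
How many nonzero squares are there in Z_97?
For prime 97, there are (p-1)/2 = (97-1)/2 = 48 quadratic residues (excluding 0).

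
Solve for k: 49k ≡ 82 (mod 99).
34

Since gcd(49, 99) = 1 divides 82, a solution exists.
Multiply both sides by the inverse of 49 mod 99:
  49^(-1) mod 99 = 97
  x ≡ 97 × 82 ≡ 7954 ≡ 34 (mod 99)
Verification: 49 × 34 = 1666 = 16 × 99 + 82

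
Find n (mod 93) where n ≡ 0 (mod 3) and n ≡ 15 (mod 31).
M = 3 × 31 = 93. M₁ = 31, y₁ ≡ 1 (mod 3). M₂ = 3, y₂ ≡ 21 (mod 31). n = 0×31×1 + 15×3×21 ≡ 15 (mod 93)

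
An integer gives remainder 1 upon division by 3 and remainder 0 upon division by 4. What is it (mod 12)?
M = 3 × 4 = 12. M₁ = 4, y₁ ≡ 1 (mod 3). M₂ = 3, y₂ ≡ 3 (mod 4). r = 1×4×1 + 0×3×3 ≡ 4 (mod 12). The smallest positive such number is 4.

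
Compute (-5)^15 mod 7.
Using Fermat: (-5)^{6} ≡ 1 (mod 7). 15 ≡ 3 (mod 6). So (-5)^{15} ≡ (-5)^{3} ≡ 1 (mod 7)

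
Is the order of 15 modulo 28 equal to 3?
No, the actual order is 2, not 3.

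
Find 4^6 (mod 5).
6 = 4 + 2 (binary 110). Repeated squaring mod 5: 4^1 ≡ 4; 4^2 ≡ 4² = 16 ≡ 1; 4^4 ≡ 1² = 1 ≡ 1. Multiply: 4^6 = 4^4 × 4^2 ≡ 1 × 1 (mod 5): 1 × 1 = 1 ≡ 1. So 4^6 ≡ 1 (mod 5).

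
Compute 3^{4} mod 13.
3

Using successive squaring:
Binary expansion of 4: 100
Powers of 3 mod 13 (each is the square of the previous):
  3^1 ≡ 3 (mod 13)
  3^2 ≡ 3² = 9 ≡ 9 (mod 13)
  3^4 ≡ 9² = 81 ≡ 3 (mod 13)
4 is a power of 2, so 3^4 is the last square: ≡ 3 (mod 13)
Result: 3^4 ≡ 3 (mod 13)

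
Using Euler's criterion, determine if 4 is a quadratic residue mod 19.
By Euler's criterion: 4^{9} ≡ 1 (mod 19). Since this equals 1, 4 is a QR.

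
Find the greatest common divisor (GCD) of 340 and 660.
20

Using the Euclidean algorithm:
340 = 0 × 660 + 340
660 = 1 × 340 + 320
340 = 1 × 320 + 20
320 = 16 × 20 + 0

GCD(340, 660) = 20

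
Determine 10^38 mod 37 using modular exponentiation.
Using Fermat: 10^{36} ≡ 1 (mod 37). 38 ≡ 2 (mod 36). So 10^{38} ≡ 10^{2} ≡ 26 (mod 37)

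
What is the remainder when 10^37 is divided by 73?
Using repeated squaring. 37 = 32 + 4 + 1 (binary 100101). Repeated squaring mod 73: 10^1 ≡ 10; 10^2 ≡ 10² = 100 ≡ 27; 10^4 ≡ 27² = 729 ≡ 72; 10^8 ≡ 72² = 5184 ≡ 1; 10^16 ≡ 1² = 1 ≡ 1; 10^32 ≡ 1² = 1 ≡ 1. Multiply: 10^37 = 10^32 × 10^4 × 10^1 ≡ 1 × 72 × 10 (mod 73): 1 × 72 = 72 ≡ 72; 72 × 10 = 720 ≡ 63. So 10^37 ≡ 63 (mod 73).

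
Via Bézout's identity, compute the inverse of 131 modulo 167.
Extended GCD: 131(51) + 167(-40) = 1. So 131^(-1) ≡ 51 ≡ 51 (mod 167). Verify: 131 × 51 = 6681 ≡ 1 (mod 167)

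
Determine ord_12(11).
Powers of 11 mod 12: 11^1≡11, 11^2≡1. Order = 2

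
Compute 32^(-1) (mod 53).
5

Using Extended Euclidean Algorithm:
gcd(32, 53) = 1
Bezout coefficients: 32 × 5 + 53 × -3 = 1
So 32 × 5 ≡ 1 (mod 53)
The inverse is 5 mod 53 = 5
Verification: 32 × 5 = 160 = 3 × 53 + 1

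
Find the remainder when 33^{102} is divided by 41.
By Fermat: 33^{40} ≡ 1 (mod 41). 102 = 2×40 + 22. So 33^{102} ≡ 33^{22} ≡ 23 (mod 41)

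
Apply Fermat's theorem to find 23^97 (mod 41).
By Fermat: 23^{40} ≡ 1 (mod 41). 97 = 2×40 + 17. So 23^{97} ≡ 23^{17} ≡ 4 (mod 41)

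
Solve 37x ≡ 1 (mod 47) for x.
37^(-1) ≡ 14 (mod 47). Verification: 37 × 14 = 518 ≡ 1 (mod 47)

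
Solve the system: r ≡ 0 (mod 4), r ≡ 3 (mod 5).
M = 4 × 5 = 20. M₁ = 5, y₁ ≡ 1 (mod 4). M₂ = 4, y₂ ≡ 4 (mod 5). r = 0×5×1 + 3×4×4 ≡ 8 (mod 20)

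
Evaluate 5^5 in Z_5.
5 ≡ 0 (mod 5). 5 = 4 + 1 (binary 101). Repeated squaring mod 5: 0^1 ≡ 0; 0^2 ≡ 0² = 0 ≡ 0; 0^4 ≡ 0² = 0 ≡ 0. Multiply: 5^5 ≡ 0^4 × 0^1 ≡ 0 × 0 (mod 5): 0 × 0 = 0 ≡ 0. So 5^5 ≡ 0 (mod 5).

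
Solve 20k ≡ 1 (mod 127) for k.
20^(-1) ≡ 108 (mod 127). Verification: 20 × 108 = 2160 ≡ 1 (mod 127)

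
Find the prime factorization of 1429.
1429

Divide by primes starting from smallest:
1429 ÷ 1429 = 1

1429 = 1429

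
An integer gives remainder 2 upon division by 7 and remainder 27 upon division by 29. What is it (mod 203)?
M = 7 × 29 = 203. M₁ = 29, y₁ ≡ 1 (mod 7). M₂ = 7, y₂ ≡ 25 (mod 29). m = 2×29×1 + 27×7×25 ≡ 114 (mod 203). The smallest positive such number is 114.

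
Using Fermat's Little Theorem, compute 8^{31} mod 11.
8

By Fermat's Little Theorem, a^(p-1) ≡ 1 (mod p) for prime p and gcd(a, p) = 1
Here p = 11, so 8^10 ≡ 1 (mod 11)
We can reduce the exponent: 31 mod 10 = 1
So 8^31 ≡ 8^1 (mod 11)
Computing: 8^1 mod 11 = 8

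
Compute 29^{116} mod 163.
83

Using successive squaring:
Binary expansion of 116: 1110100
Powers of 29 mod 163 (each is the square of the previous):
  29^1 ≡ 29 (mod 163)
  29^2 ≡ 29² = 841 ≡ 26 (mod 163)
  29^4 ≡ 26² = 676 ≡ 24 (mod 163)
  29^8 ≡ 24² = 576 ≡ 87 (mod 163)
  29^16 ≡ 87² = 7569 ≡ 71 (mod 163)
  29^32 ≡ 71² = 5041 ≡ 151 (mod 163)
  29^64 ≡ 151² = 22801 ≡ 144 (mod 163)
116 = 64 + 32 + 16 + 4, so 29^116 = 29^64 × 29^32 × 29^16 × 29^4 ≡ 144 × 151 × 71 × 24 (mod 163)
Multiplying step by step:
  144 × 151 = 21744 ≡ 65 (mod 163)
  65 × 71 = 4615 ≡ 51 (mod 163)
  51 × 24 = 1224 ≡ 83 (mod 163)
Result: 29^116 ≡ 83 (mod 163)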